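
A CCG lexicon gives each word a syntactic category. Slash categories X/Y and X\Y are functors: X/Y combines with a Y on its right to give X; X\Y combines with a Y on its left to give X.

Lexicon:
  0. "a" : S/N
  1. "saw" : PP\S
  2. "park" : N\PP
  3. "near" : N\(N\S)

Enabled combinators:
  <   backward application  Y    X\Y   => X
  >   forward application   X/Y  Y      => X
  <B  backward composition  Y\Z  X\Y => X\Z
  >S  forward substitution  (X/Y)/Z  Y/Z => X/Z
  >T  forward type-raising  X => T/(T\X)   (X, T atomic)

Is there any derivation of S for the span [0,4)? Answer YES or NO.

YES

[0,4] S   >
  [0,1] "a" : S/N
  [1,4] N   <
    [1,3] N\S   <B
      [1,2] "saw" : PP\S
      [2,3] "park" : N\PP
    [3,4] "near" : N\(N\S)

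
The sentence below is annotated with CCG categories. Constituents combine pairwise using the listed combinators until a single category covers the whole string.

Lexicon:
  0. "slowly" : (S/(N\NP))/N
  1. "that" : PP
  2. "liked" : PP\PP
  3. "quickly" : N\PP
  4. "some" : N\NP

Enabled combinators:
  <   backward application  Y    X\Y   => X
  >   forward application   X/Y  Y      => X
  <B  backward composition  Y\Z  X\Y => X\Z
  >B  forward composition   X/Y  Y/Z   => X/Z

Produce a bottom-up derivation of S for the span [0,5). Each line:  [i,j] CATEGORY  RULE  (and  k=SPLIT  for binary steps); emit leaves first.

[0,1] (S/(N\NP))/N  lex  "slowly"
[1,2] PP  lex  "that"
[2,3] PP\PP  lex  "liked"
[3,4] N\PP  lex  "quickly"
[2,4] N\PP  <B  k=3
[1,4] N  <  k=2
[0,4] S/(N\NP)  >  k=1
[4,5] N\NP  lex  "some"
[0,5] S  >  k=4

[0,5] S   >
  [0,4] S/(N\NP)   >
    [0,1] "slowly" : (S/(N\NP))/N
    [1,4] N   <
      [1,2] "that" : PP
      [2,4] N\PP   <B
        [2,3] "liked" : PP\PP
        [3,4] "quickly" : N\PP
  [4,5] "some" : N\NP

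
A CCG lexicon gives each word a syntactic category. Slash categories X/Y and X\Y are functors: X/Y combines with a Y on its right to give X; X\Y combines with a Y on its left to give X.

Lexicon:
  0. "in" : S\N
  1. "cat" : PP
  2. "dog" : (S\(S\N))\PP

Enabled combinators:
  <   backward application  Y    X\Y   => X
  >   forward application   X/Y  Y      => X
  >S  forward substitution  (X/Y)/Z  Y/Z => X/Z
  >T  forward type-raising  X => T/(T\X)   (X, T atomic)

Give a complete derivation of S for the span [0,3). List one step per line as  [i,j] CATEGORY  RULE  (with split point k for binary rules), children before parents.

[0,3] S   <
  [0,1] "in" : S\N
  [1,3] S\(S\N)   <
    [1,2] "cat" : PP
    [2,3] "dog" : (S\(S\N))\PP

[0,1] S\N  lex  "in"
[1,2] PP  lex  "cat"
[2,3] (S\(S\N))\PP  lex  "dog"
[1,3] S\(S\N)  <  k=2
[0,3] S  <  k=1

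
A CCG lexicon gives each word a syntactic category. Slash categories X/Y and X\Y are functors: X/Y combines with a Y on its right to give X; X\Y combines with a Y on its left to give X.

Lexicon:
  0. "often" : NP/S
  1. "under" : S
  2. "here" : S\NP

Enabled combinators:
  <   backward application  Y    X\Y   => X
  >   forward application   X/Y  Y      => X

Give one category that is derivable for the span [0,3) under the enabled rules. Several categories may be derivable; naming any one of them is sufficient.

[0,3] S   <
  [0,2] NP   >
    [0,1] "often" : NP/S
    [1,2] "under" : S
  [2,3] "here" : S\NP

S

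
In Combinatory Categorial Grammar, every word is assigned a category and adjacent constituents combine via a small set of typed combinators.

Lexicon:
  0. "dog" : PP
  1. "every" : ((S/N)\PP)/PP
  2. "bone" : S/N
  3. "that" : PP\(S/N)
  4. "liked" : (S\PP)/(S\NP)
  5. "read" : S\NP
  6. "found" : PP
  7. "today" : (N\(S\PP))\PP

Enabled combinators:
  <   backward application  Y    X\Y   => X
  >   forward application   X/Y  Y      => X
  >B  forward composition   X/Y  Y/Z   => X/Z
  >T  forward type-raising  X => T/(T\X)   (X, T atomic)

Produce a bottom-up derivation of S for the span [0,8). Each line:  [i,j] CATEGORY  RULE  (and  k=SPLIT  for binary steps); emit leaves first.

[0,1] PP  lex  "dog"
[1,2] ((S/N)\PP)/PP  lex  "every"
[2,3] S/N  lex  "bone"
[3,4] PP\(S/N)  lex  "that"
[2,4] PP  <  k=3
[1,4] (S/N)\PP  >  k=2
[0,4] S/N  <  k=1
[4,5] (S\PP)/(S\NP)  lex  "liked"
[5,6] S\NP  lex  "read"
[4,6] S\PP  >  k=5
[6,7] PP  lex  "found"
[7,8] (N\(S\PP))\PP  lex  "today"
[6,8] N\(S\PP)  <  k=7
[4,8] N  <  k=6
[0,8] S  >  k=4

[0,8] S   >
  [0,4] S/N   <
    [0,1] "dog" : PP
    [1,4] (S/N)\PP   >
      [1,2] "every" : ((S/N)\PP)/PP
      [2,4] PP   <
        [2,3] "bone" : S/N
        [3,4] "that" : PP\(S/N)
  [4,8] N   <
    [4,6] S\PP   >
      [4,5] "liked" : (S\PP)/(S\NP)
      [5,6] "read" : S\NP
    [6,8] N\(S\PP)   <
      [6,7] "found" : PP
      [7,8] "today" : (N\(S\PP))\PP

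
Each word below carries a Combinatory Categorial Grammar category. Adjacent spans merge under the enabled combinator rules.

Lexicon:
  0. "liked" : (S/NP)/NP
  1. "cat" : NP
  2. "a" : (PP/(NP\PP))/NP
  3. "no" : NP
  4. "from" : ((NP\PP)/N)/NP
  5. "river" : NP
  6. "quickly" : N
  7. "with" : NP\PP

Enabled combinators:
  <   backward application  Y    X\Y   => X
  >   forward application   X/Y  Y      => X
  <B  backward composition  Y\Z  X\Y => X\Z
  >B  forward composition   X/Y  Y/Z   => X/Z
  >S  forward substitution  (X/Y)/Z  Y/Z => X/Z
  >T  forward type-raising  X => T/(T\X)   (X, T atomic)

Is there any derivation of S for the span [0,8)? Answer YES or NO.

YES

[0,8] S   >
  [0,2] S/NP   >
    [0,1] "liked" : (S/NP)/NP
    [1,2] "cat" : NP
  [2,8] NP   <
    [2,7] PP   >
      [2,4] PP/(NP\PP)   >
        [2,3] "a" : (PP/(NP\PP))/NP
        [3,4] "no" : NP
      [4,7] NP\PP   >
        [4,6] (NP\PP)/N   >
          [4,5] "from" : ((NP\PP)/N)/NP
          [5,6] "river" : NP
        [6,7] "quickly" : N
    [7,8] "with" : NP\PP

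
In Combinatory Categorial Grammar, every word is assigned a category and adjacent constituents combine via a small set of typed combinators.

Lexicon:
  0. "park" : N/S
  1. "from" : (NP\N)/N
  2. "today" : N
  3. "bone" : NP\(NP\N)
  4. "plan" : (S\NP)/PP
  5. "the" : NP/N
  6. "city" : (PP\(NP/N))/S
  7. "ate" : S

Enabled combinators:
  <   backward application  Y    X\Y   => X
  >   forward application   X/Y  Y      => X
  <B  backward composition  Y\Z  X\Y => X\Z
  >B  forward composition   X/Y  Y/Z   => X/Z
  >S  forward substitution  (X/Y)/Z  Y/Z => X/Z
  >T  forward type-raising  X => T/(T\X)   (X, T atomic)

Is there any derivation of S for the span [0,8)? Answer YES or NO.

N/S (NP\N)/N N NP\(NP\N) (S\NP)/PP NP/N (PP\(NP/N))/S S
CKY chart[0,8] = {N, N/(N\N), N/(PP\PP), N/(S\S), NP/(NP\N), PP/(PP\N), S/(S\N)}; S ∉ chart

NO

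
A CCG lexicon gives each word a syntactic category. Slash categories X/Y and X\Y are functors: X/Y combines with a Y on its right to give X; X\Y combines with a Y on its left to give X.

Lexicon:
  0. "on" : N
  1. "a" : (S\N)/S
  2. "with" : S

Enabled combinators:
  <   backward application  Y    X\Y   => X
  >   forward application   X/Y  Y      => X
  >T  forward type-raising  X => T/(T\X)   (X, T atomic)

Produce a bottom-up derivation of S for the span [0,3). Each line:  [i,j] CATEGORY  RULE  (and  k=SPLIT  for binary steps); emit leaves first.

[0,3] S   <
  [0,1] "on" : N
  [1,3] S\N   >
    [1,2] "a" : (S\N)/S
    [2,3] "with" : S

[0,1] N  lex  "on"
[1,2] (S\N)/S  lex  "a"
[2,3] S  lex  "with"
[1,3] S\N  >  k=2
[0,3] S  <  k=1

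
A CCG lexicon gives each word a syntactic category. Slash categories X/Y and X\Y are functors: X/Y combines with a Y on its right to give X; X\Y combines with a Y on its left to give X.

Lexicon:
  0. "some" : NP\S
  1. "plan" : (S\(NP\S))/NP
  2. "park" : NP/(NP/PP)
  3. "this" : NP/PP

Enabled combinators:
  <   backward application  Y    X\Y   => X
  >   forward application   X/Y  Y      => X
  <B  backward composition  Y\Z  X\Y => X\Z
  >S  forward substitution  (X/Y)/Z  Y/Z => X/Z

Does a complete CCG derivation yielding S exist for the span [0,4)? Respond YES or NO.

[0,4] S   <
  [0,1] "some" : NP\S
  [1,4] S\(NP\S)   >
    [1,2] "plan" : (S\(NP\S))/NP
    [2,4] NP   >
      [2,3] "park" : NP/(NP/PP)
      [3,4] "this" : NP/PP

YES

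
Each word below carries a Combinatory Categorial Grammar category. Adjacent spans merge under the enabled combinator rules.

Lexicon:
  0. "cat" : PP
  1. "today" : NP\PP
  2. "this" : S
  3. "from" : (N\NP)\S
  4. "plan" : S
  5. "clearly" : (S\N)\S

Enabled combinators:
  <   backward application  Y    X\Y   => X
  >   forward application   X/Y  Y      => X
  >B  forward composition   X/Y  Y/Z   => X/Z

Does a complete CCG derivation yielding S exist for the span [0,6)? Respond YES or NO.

YES

[0,6] S   <
  [0,4] N   <
    [0,2] NP   <
      [0,1] "cat" : PP
      [1,2] "today" : NP\PP
    [2,4] N\NP   <
      [2,3] "this" : S
      [3,4] "from" : (N\NP)\S
  [4,6] S\N   <
    [4,5] "plan" : S
    [5,6] "clearly" : (S\N)\S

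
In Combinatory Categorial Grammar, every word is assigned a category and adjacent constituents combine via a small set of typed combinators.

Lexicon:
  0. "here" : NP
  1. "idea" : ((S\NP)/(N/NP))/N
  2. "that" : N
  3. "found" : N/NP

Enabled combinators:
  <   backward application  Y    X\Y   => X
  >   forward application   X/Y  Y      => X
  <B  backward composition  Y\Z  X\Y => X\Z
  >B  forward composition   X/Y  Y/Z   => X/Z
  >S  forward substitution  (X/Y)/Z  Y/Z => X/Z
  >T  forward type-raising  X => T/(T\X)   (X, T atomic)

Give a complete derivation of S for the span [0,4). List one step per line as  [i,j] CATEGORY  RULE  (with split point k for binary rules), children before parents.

[0,1] NP  lex  "here"
[1,2] ((S\NP)/(N/NP))/N  lex  "idea"
[2,3] N  lex  "that"
[1,3] (S\NP)/(N/NP)  >  k=2
[3,4] N/NP  lex  "found"
[1,4] S\NP  >  k=3
[0,4] S  <  k=1

[0,4] S   <
  [0,1] "here" : NP
  [1,4] S\NP   >
    [1,3] (S\NP)/(N/NP)   >
      [1,2] "idea" : ((S\NP)/(N/NP))/N
      [2,3] "that" : N
    [3,4] "found" : N/NP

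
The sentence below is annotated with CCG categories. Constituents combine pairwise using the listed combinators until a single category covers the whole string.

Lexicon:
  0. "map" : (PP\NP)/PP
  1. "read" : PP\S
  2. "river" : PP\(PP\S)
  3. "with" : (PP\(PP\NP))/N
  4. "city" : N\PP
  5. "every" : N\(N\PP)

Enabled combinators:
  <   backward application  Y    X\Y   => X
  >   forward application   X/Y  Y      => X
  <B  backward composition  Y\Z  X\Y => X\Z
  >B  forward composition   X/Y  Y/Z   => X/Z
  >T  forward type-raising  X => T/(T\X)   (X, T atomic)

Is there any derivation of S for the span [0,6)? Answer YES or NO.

(PP\NP)/PP PP\S PP\(PP\S) (PP\(PP\NP))/N N\PP N\(N\PP)
CKY chart[0,6] = {N/(N\PP), NP/(NP\PP), PP, PP/(PP\PP), S/(S\PP)}; S ∉ chart

NO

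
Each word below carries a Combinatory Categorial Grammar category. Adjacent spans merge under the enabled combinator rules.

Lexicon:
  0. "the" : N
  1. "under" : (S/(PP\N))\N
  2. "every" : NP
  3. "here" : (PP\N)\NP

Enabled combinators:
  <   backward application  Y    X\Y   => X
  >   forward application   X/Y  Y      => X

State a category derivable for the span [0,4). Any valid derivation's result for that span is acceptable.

[0,4] S   >
  [0,2] S/(PP\N)   <
    [0,1] "the" : N
    [1,2] "under" : (S/(PP\N))\N
  [2,4] PP\N   <
    [2,3] "every" : NP
    [3,4] "here" : (PP\N)\NP

S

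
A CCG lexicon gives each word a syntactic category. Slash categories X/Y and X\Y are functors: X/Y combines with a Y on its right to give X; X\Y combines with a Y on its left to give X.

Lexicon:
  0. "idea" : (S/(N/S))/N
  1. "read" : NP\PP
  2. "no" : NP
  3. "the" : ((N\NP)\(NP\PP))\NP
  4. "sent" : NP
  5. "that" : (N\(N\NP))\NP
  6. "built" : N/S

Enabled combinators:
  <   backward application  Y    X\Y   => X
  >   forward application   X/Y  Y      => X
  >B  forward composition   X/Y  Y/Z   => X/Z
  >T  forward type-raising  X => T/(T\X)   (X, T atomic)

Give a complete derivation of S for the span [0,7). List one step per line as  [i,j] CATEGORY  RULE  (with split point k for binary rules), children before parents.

[0,7] S   >
  [0,6] S/(N/S)   >
    [0,1] "idea" : (S/(N/S))/N
    [1,6] N   <
      [1,4] N\NP   <
        [1,2] "read" : NP\PP
        [2,4] (N\NP)\(NP\PP)   <
          [2,3] "no" : NP
          [3,4] "the" : ((N\NP)\(NP\PP))\NP
      [4,6] N\(N\NP)   <
        [4,5] "sent" : NP
        [5,6] "that" : (N\(N\NP))\NP
  [6,7] "built" : N/S

[0,1] (S/(N/S))/N  lex  "idea"
[1,2] NP\PP  lex  "read"
[2,3] NP  lex  "no"
[3,4] ((N\NP)\(NP\PP))\NP  lex  "the"
[2,4] (N\NP)\(NP\PP)  <  k=3
[1,4] N\NP  <  k=2
[4,5] NP  lex  "sent"
[5,6] (N\(N\NP))\NP  lex  "that"
[4,6] N\(N\NP)  <  k=5
[1,6] N  <  k=4
[0,6] S/(N/S)  >  k=1
[6,7] N/S  lex  "built"
[0,7] S  >  k=6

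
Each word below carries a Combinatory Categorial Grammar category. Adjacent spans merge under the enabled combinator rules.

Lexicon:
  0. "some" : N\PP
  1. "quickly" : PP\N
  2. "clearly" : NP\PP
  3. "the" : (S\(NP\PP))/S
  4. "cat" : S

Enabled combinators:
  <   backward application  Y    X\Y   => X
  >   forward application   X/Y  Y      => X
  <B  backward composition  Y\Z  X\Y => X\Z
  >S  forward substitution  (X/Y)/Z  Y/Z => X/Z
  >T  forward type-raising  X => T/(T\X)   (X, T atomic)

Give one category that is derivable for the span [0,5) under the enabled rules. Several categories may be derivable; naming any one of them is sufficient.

S

[0,5] S   <
  [0,3] NP\PP   <B
    [0,2] PP\PP   <B
      [0,1] "some" : N\PP
      [1,2] "quickly" : PP\N
    [2,3] "clearly" : NP\PP
  [3,5] S\(NP\PP)   >
    [3,4] "the" : (S\(NP\PP))/S
    [4,5] "cat" : S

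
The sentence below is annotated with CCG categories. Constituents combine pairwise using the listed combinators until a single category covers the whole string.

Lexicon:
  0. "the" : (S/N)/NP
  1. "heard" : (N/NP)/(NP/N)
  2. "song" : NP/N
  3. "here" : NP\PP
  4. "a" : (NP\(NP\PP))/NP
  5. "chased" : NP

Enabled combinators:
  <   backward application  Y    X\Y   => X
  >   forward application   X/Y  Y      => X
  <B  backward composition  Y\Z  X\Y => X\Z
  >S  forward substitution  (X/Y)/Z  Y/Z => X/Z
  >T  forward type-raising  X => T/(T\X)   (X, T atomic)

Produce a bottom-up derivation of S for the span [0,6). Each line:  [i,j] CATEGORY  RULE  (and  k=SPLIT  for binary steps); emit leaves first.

[0,6] S   >
  [0,3] S/NP   >S
    [0,1] "the" : (S/N)/NP
    [1,3] N/NP   >
      [1,2] "heard" : (N/NP)/(NP/N)
      [2,3] "song" : NP/N
  [3,6] NP   <
    [3,4] "here" : NP\PP
    [4,6] NP\(NP\PP)   >
      [4,5] "a" : (NP\(NP\PP))/NP
      [5,6] "chased" : NP

[0,1] (S/N)/NP  lex  "the"
[1,2] (N/NP)/(NP/N)  lex  "heard"
[2,3] NP/N  lex  "song"
[1,3] N/NP  >  k=2
[0,3] S/NP  >S  k=1
[3,4] NP\PP  lex  "here"
[4,5] (NP\(NP\PP))/NP  lex  "a"
[5,6] NP  lex  "chased"
[4,6] NP\(NP\PP)  >  k=5
[3,6] NP  <  k=4
[0,6] S  >  k=3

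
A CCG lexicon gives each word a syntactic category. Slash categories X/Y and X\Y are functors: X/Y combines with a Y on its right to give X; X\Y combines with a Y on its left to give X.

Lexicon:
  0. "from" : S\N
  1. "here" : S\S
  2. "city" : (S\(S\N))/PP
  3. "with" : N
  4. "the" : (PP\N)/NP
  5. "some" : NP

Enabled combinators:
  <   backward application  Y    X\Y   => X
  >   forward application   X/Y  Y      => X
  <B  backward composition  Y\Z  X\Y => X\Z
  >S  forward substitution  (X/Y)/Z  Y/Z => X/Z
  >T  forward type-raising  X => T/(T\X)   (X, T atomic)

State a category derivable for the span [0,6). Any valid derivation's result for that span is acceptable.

S

[0,6] S   <
  [0,2] S\N   <B
    [0,1] "from" : S\N
    [1,2] "here" : S\S
  [2,6] S\(S\N)   >
    [2,3] "city" : (S\(S\N))/PP
    [3,6] PP   <
      [3,4] "with" : N
      [4,6] PP\N   >
        [4,5] "the" : (PP\N)/NP
        [5,6] "some" : NP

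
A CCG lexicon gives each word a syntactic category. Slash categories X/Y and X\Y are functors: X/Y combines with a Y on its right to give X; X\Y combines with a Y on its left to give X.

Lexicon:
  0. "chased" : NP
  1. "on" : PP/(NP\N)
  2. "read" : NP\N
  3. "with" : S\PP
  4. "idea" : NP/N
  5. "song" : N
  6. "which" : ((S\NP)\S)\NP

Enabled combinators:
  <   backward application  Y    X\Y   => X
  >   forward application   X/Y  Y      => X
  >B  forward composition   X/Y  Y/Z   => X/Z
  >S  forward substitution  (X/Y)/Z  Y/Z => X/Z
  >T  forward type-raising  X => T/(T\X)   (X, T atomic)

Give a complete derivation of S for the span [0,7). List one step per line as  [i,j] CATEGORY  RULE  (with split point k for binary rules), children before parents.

[0,7] S   <
  [0,1] "chased" : NP
  [1,7] S\NP   <
    [1,4] S   <
      [1,3] PP   >
        [1,2] "on" : PP/(NP\N)
        [2,3] "read" : NP\N
      [3,4] "with" : S\PP
    [4,7] (S\NP)\S   <
      [4,6] NP   >
        [4,5] "idea" : NP/N
        [5,6] "song" : N
      [6,7] "which" : ((S\NP)\S)\NP

[0,1] NP  lex  "chased"
[1,2] PP/(NP\N)  lex  "on"
[2,3] NP\N  lex  "read"
[1,3] PP  >  k=2
[3,4] S\PP  lex  "with"
[1,4] S  <  k=3
[4,5] NP/N  lex  "idea"
[5,6] N  lex  "song"
[4,6] NP  >  k=5
[6,7] ((S\NP)\S)\NP  lex  "which"
[4,7] (S\NP)\S  <  k=6
[1,7] S\NP  <  k=4
[0,7] S  <  k=1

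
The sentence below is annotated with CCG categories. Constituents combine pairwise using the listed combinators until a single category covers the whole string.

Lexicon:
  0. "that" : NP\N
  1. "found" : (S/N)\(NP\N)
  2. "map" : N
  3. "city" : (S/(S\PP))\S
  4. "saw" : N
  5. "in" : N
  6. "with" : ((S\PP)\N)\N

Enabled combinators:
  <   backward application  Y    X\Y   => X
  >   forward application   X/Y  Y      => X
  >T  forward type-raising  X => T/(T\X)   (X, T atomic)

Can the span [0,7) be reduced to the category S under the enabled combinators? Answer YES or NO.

[0,7] S   >
  [0,4] S/(S\PP)   <
    [0,3] S   >
      [0,2] S/N   <
        [0,1] "that" : NP\N
        [1,2] "found" : (S/N)\(NP\N)
      [2,3] "map" : N
    [3,4] "city" : (S/(S\PP))\S
  [4,7] S\PP   <
    [4,5] "saw" : N
    [5,7] (S\PP)\N   <
      [5,6] "in" : N
      [6,7] "with" : ((S\PP)\N)\N

YES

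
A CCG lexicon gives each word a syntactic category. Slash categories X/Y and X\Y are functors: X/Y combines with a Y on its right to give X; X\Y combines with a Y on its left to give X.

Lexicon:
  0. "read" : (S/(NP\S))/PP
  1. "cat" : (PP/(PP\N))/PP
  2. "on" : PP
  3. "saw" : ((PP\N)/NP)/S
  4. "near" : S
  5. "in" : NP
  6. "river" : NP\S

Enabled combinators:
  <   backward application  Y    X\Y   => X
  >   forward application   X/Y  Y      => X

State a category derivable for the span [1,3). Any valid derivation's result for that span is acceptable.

[0,7] S   >
  [0,6] S/(NP\S)   >
    [0,1] "read" : (S/(NP\S))/PP
    [1,6] PP   >
      [1,3] PP/(PP\N)   >
        [1,2] "cat" : (PP/(PP\N))/PP
        [2,3] "on" : PP
      [3,6] PP\N   >
        [3,5] (PP\N)/NP   >
          [3,4] "saw" : ((PP\N)/NP)/S
          [4,5] "near" : S
        [5,6] "in" : NP
  [6,7] "river" : NP\S

PP/(PP\N)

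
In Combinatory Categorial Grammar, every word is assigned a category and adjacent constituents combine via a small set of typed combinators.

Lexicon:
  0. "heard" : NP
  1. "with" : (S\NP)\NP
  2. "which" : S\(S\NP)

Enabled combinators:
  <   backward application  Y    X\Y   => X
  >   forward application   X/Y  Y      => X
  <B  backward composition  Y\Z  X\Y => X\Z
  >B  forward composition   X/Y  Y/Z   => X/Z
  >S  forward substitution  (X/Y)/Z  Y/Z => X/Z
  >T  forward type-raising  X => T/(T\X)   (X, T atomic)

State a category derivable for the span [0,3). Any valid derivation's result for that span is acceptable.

S

[0,3] S   <
  [0,2] S\NP   <
    [0,1] "heard" : NP
    [1,2] "with" : (S\NP)\NP
  [2,3] "which" : S\(S\NP)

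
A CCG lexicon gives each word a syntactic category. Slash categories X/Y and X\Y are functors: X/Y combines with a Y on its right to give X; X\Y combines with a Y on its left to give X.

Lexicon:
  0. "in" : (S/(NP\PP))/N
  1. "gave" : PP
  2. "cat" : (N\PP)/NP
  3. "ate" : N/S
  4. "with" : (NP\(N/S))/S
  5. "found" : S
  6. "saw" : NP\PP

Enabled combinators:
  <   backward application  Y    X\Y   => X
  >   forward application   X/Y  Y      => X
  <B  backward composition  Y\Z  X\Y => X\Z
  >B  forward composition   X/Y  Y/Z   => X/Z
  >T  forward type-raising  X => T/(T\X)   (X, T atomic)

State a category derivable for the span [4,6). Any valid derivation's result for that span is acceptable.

[0,7] S   >
  [0,6] S/(NP\PP)   >
    [0,1] "in" : (S/(NP\PP))/N
    [1,6] N   <
      [1,2] "gave" : PP
      [2,6] N\PP   >
        [2,3] "cat" : (N\PP)/NP
        [3,6] NP   <
          [3,4] "ate" : N/S
          [4,6] NP\(N/S)   >
            [4,5] "with" : (NP\(N/S))/S
            [5,6] "found" : S
  [6,7] "saw" : NP\PP

NP\(N/S)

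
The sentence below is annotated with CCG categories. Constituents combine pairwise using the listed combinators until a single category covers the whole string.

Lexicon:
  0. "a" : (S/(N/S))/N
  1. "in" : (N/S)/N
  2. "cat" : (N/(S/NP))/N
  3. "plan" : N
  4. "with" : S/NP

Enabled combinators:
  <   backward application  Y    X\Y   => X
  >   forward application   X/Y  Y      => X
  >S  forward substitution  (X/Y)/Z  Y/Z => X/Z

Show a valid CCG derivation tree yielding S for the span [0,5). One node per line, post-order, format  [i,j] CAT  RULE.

[0,5] S   >
  [0,2] S/N   >S
    [0,1] "a" : (S/(N/S))/N
    [1,2] "in" : (N/S)/N
  [2,5] N   >
    [2,4] N/(S/NP)   >
      [2,3] "cat" : (N/(S/NP))/N
      [3,4] "plan" : N
    [4,5] "with" : S/NP

[0,1] (S/(N/S))/N  lex  "a"
[1,2] (N/S)/N  lex  "in"
[0,2] S/N  >S  k=1
[2,3] (N/(S/NP))/N  lex  "cat"
[3,4] N  lex  "plan"
[2,4] N/(S/NP)  >  k=3
[4,5] S/NP  lex  "with"
[2,5] N  >  k=4
[0,5] S  >  k=2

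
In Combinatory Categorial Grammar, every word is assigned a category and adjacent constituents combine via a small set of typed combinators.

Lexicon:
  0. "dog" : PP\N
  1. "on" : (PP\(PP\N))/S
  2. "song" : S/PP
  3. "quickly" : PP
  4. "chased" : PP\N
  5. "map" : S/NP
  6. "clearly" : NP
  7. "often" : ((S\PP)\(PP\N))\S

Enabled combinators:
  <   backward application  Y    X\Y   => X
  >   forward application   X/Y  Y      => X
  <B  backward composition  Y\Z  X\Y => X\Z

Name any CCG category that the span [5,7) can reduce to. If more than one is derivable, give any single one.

S

[0,8] S   <
  [0,4] PP   <
    [0,1] "dog" : PP\N
    [1,4] PP\(PP\N)   >
      [1,2] "on" : (PP\(PP\N))/S
      [2,4] S   >
        [2,3] "song" : S/PP
        [3,4] "quickly" : PP
  [4,8] S\PP   <
    [4,5] "chased" : PP\N
    [5,8] (S\PP)\(PP\N)   <
      [5,7] S   >
        [5,6] "map" : S/NP
        [6,7] "clearly" : NP
      [7,8] "often" : ((S\PP)\(PP\N))\S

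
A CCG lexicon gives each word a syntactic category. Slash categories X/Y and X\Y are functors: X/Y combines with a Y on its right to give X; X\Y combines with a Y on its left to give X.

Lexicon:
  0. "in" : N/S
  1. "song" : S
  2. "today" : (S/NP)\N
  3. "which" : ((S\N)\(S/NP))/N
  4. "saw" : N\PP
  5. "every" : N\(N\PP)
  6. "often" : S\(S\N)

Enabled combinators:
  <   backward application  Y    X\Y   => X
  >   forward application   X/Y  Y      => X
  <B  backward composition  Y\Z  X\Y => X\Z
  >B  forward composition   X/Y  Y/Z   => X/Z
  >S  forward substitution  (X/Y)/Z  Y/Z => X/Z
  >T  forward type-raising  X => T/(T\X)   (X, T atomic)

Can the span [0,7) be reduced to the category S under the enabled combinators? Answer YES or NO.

[0,7] S   <
  [0,6] S\N   <
    [0,3] S/NP   <
      [0,2] N   >
        [0,1] "in" : N/S
        [1,2] "song" : S
      [2,3] "today" : (S/NP)\N
    [3,6] (S\N)\(S/NP)   >
      [3,4] "which" : ((S\N)\(S/NP))/N
      [4,6] N   <
        [4,5] "saw" : N\PP
        [5,6] "every" : N\(N\PP)
  [6,7] "often" : S\(S\N)

YES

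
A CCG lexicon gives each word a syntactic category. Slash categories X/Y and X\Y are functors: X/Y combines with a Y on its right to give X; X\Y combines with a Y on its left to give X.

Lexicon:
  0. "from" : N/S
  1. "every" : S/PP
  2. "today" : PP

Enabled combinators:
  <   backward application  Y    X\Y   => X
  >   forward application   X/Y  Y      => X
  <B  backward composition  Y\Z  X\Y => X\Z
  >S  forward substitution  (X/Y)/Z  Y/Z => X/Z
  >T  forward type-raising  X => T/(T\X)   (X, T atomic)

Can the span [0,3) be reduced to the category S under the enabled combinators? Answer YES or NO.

N/S S/PP PP
CKY chart[0,3] = {N, N/(N\N), NP/(NP\N), PP/(PP\N), S/(S\N)}; S ∉ chart

NO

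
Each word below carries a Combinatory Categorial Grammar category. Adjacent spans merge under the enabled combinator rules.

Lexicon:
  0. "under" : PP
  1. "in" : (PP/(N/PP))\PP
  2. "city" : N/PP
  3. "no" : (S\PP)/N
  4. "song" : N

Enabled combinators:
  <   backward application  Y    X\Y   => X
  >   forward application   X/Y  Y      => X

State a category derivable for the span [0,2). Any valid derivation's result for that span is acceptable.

[0,5] S   <
  [0,3] PP   >
    [0,2] PP/(N/PP)   <
      [0,1] "under" : PP
      [1,2] "in" : (PP/(N/PP))\PP
    [2,3] "city" : N/PP
  [3,5] S\PP   >
    [3,4] "no" : (S\PP)/N
    [4,5] "song" : N

PP/(N/PP)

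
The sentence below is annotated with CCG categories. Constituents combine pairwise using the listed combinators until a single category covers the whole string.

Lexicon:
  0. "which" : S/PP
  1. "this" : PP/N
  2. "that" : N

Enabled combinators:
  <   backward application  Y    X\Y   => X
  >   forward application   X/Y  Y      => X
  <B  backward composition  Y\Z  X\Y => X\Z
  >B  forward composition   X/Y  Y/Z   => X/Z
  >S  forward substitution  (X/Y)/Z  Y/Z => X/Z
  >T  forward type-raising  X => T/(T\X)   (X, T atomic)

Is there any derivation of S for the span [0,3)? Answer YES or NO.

YES

[0,3] S   >
  [0,1] "which" : S/PP
  [1,3] PP   >
    [1,2] "this" : PP/N
    [2,3] "that" : N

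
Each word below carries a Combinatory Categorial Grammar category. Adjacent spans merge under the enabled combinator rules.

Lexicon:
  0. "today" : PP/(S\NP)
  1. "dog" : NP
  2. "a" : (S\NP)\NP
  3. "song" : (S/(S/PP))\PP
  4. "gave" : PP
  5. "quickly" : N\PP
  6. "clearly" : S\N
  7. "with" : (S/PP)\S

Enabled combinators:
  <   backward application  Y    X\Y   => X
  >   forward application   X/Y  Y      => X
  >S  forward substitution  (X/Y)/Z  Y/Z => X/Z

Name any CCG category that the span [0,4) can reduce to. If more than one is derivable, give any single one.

[0,8] S   >
  [0,4] S/(S/PP)   <
    [0,3] PP   >
      [0,1] "today" : PP/(S\NP)
      [1,3] S\NP   <
        [1,2] "dog" : NP
        [2,3] "a" : (S\NP)\NP
    [3,4] "song" : (S/(S/PP))\PP
  [4,8] S/PP   <
    [4,7] S   <
      [4,6] N   <
        [4,5] "gave" : PP
        [5,6] "quickly" : N\PP
      [6,7] "clearly" : S\N
    [7,8] "with" : (S/PP)\S

S/(S/PP)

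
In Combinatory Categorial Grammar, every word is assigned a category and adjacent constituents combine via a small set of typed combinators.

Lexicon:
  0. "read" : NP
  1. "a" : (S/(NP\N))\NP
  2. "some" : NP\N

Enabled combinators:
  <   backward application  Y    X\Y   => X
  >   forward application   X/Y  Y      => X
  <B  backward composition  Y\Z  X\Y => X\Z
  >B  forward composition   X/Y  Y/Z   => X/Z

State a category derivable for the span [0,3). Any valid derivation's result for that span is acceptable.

[0,3] S   >
  [0,2] S/(NP\N)   <
    [0,1] "read" : NP
    [1,2] "a" : (S/(NP\N))\NP
  [2,3] "some" : NP\N

S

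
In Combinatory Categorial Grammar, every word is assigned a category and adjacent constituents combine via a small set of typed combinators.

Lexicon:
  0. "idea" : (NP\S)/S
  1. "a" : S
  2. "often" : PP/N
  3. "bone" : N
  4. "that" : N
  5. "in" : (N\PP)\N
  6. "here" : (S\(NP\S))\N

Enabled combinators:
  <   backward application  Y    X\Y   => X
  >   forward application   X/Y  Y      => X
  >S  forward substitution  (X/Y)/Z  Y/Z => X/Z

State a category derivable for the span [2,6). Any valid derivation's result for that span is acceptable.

N

[0,7] S   <
  [0,2] NP\S   >
    [0,1] "idea" : (NP\S)/S
    [1,2] "a" : S
  [2,7] S\(NP\S)   <
    [2,6] N   <
      [2,4] PP   >
        [2,3] "often" : PP/N
        [3,4] "bone" : N
      [4,6] N\PP   <
        [4,5] "that" : N
        [5,6] "in" : (N\PP)\N
    [6,7] "here" : (S\(NP\S))\N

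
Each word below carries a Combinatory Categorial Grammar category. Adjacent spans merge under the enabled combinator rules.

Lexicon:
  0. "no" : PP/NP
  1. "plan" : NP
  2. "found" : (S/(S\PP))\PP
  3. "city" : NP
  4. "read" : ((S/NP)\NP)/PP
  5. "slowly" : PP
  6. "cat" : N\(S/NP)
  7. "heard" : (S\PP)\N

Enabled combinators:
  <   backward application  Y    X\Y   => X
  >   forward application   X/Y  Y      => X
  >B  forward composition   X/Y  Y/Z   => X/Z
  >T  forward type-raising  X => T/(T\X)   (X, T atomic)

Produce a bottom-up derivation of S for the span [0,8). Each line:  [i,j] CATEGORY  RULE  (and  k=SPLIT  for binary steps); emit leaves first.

[0,8] S   >
  [0,3] S/(S\PP)   <
    [0,2] PP   >
      [0,1] "no" : PP/NP
      [1,2] "plan" : NP
    [2,3] "found" : (S/(S\PP))\PP
  [3,8] S\PP   <
    [3,7] N   <
      [3,6] S/NP   <
        [3,4] "city" : NP
        [4,6] (S/NP)\NP   >
          [4,5] "read" : ((S/NP)\NP)/PP
          [5,6] "slowly" : PP
      [6,7] "cat" : N\(S/NP)
    [7,8] "heard" : (S\PP)\N

[0,1] PP/NP  lex  "no"
[1,2] NP  lex  "plan"
[0,2] PP  >  k=1
[2,3] (S/(S\PP))\PP  lex  "found"
[0,3] S/(S\PP)  <  k=2
[3,4] NP  lex  "city"
[4,5] ((S/NP)\NP)/PP  lex  "read"
[5,6] PP  lex  "slowly"
[4,6] (S/NP)\NP  >  k=5
[3,6] S/NP  <  k=4
[6,7] N\(S/NP)  lex  "cat"
[3,7] N  <  k=6
[7,8] (S\PP)\N  lex  "heard"
[3,8] S\PP  <  k=7
[0,8] S  >  k=3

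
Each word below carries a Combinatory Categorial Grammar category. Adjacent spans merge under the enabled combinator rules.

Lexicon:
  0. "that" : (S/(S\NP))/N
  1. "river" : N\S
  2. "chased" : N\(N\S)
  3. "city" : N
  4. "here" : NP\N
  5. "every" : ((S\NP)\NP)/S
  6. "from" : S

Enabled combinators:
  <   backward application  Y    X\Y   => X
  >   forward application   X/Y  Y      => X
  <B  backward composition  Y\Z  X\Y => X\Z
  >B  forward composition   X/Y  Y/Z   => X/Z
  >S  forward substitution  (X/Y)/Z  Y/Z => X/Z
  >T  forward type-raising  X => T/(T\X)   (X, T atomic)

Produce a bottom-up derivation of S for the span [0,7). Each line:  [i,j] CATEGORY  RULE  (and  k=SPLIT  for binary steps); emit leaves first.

[0,7] S   >
  [0,3] S/(S\NP)   >
    [0,1] "that" : (S/(S\NP))/N
    [1,3] N   <
      [1,2] "river" : N\S
      [2,3] "chased" : N\(N\S)
  [3,7] S\NP   <
    [3,5] NP   <
      [3,4] "city" : N
      [4,5] "here" : NP\N
    [5,7] (S\NP)\NP   >
      [5,6] "every" : ((S\NP)\NP)/S
      [6,7] "from" : S

[0,1] (S/(S\NP))/N  lex  "that"
[1,2] N\S  lex  "river"
[2,3] N\(N\S)  lex  "chased"
[1,3] N  <  k=2
[0,3] S/(S\NP)  >  k=1
[3,4] N  lex  "city"
[4,5] NP\N  lex  "here"
[3,5] NP  <  k=4
[5,6] ((S\NP)\NP)/S  lex  "every"
[6,7] S  lex  "from"
[5,7] (S\NP)\NP  >  k=6
[3,7] S\NP  <  k=5
[0,7] S  >  k=3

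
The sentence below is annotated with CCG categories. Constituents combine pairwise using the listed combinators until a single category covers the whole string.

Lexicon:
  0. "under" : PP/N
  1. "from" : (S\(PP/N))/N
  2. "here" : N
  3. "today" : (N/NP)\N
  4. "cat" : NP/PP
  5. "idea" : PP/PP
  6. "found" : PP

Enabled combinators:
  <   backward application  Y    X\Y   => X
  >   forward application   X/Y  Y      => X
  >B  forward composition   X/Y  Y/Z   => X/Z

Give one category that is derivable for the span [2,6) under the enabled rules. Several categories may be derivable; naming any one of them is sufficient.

[0,7] S   <
  [0,1] "under" : PP/N
  [1,7] S\(PP/N)   >
    [1,2] "from" : (S\(PP/N))/N
    [2,7] N   >
      [2,6] N/PP   >B
        [2,5] N/PP   >B
          [2,4] N/NP   <
            [2,3] "here" : N
            [3,4] "today" : (N/NP)\N
          [4,5] "cat" : NP/PP
        [5,6] "idea" : PP/PP
      [6,7] "found" : PP

N/PP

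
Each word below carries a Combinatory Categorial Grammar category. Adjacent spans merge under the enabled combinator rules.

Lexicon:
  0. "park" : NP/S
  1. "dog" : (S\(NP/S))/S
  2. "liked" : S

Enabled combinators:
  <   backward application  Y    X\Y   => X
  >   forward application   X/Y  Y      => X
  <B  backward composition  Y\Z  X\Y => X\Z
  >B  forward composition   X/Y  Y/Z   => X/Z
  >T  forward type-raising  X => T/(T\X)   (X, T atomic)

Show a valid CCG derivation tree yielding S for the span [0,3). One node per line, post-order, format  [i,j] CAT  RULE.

[0,1] NP/S  lex  "park"
[1,2] (S\(NP/S))/S  lex  "dog"
[2,3] S  lex  "liked"
[1,3] S\(NP/S)  >  k=2
[0,3] S  <  k=1

[0,3] S   <
  [0,1] "park" : NP/S
  [1,3] S\(NP/S)   >
    [1,2] "dog" : (S\(NP/S))/S
    [2,3] "liked" : S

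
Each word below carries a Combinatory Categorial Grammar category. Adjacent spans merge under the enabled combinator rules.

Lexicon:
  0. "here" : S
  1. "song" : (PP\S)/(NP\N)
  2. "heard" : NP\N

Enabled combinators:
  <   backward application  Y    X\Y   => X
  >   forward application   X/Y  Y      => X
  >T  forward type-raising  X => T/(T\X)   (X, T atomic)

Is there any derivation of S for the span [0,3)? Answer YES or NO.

S (PP\S)/(NP\N) NP\N
CKY chart[0,3] = {N/(N\PP), NP/(NP\PP), PP, PP/(PP\PP), S/(S\PP)}; S ∉ chart

NO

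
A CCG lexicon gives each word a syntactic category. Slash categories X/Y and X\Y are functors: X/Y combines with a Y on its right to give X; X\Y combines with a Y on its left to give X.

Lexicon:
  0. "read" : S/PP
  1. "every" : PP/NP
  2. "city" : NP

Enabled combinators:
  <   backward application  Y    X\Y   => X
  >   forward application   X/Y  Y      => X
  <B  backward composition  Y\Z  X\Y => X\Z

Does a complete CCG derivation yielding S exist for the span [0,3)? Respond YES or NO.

[0,3] S   >
  [0,1] "read" : S/PP
  [1,3] PP   >
    [1,2] "every" : PP/NP
    [2,3] "city" : NP

YES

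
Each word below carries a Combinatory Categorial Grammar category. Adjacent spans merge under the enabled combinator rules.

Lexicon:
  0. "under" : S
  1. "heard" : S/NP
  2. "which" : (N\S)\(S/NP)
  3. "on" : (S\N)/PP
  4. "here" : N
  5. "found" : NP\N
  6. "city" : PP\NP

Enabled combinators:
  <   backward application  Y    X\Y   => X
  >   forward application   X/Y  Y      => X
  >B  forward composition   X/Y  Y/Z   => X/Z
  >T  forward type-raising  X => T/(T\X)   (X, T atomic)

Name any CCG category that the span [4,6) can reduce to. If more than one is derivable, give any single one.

NP

[0,7] S   <
  [0,3] N   <
    [0,1] "under" : S
    [1,3] N\S   <
      [1,2] "heard" : S/NP
      [2,3] "which" : (N\S)\(S/NP)
  [3,7] S\N   >
    [3,4] "on" : (S\N)/PP
    [4,7] PP   <
      [4,6] NP   <
        [4,5] "here" : N
        [5,6] "found" : NP\N
      [6,7] "city" : PP\NP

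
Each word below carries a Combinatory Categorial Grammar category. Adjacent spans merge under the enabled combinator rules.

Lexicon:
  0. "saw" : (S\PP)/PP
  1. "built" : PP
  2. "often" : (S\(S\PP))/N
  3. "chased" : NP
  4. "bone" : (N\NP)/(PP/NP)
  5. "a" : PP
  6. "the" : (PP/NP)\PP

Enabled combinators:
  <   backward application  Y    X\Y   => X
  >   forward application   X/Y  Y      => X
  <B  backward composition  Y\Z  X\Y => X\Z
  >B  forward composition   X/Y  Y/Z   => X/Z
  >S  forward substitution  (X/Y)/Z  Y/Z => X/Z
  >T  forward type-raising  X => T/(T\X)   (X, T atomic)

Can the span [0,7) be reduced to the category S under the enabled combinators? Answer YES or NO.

YES

[0,7] S   <
  [0,2] S\PP   >
    [0,1] "saw" : (S\PP)/PP
    [1,2] "built" : PP
  [2,7] S\(S\PP)   >
    [2,3] "often" : (S\(S\PP))/N
    [3,7] N   >
      [3,4] N/(N\NP)   >T
        [3,4] "chased" : NP
      [4,7] N\NP   >
        [4,5] "bone" : (N\NP)/(PP/NP)
        [5,7] PP/NP   <
          [5,6] "a" : PP
          [6,7] "the" : (PP/NP)\PP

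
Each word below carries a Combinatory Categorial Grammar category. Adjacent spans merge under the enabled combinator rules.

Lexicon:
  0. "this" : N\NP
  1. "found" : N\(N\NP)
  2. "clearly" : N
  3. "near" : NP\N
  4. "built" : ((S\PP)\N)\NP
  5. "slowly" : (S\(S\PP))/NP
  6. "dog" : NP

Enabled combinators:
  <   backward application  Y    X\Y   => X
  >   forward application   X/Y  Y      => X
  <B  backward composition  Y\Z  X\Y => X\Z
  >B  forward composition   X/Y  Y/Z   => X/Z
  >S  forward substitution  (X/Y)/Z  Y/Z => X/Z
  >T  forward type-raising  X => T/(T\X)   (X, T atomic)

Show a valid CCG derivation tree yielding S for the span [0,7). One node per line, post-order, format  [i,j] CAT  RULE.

[0,7] S   <
  [0,5] S\PP   <
    [0,2] N   <
      [0,1] "this" : N\NP
      [1,2] "found" : N\(N\NP)
    [2,5] (S\PP)\N   <
      [2,4] NP   <
        [2,3] "clearly" : N
        [3,4] "near" : NP\N
      [4,5] "built" : ((S\PP)\N)\NP
  [5,7] S\(S\PP)   >
    [5,6] "slowly" : (S\(S\PP))/NP
    [6,7] "dog" : NP

[0,1] N\NP  lex  "this"
[1,2] N\(N\NP)  lex  "found"
[0,2] N  <  k=1
[2,3] N  lex  "clearly"
[3,4] NP\N  lex  "near"
[2,4] NP  <  k=3
[4,5] ((S\PP)\N)\NP  lex  "built"
[2,5] (S\PP)\N  <  k=4
[0,5] S\PP  <  k=2
[5,6] (S\(S\PP))/NP  lex  "slowly"
[6,7] NP  lex  "dog"
[5,7] S\(S\PP)  >  k=6
[0,7] S  <  k=5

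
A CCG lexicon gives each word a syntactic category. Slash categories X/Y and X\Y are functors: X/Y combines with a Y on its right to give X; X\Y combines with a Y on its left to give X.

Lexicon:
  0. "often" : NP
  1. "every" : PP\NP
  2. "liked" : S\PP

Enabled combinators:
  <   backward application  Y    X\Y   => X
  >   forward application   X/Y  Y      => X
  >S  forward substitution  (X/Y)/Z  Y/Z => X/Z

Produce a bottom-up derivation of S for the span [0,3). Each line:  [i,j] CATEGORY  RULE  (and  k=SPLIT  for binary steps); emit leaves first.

[0,1] NP  lex  "often"
[1,2] PP\NP  lex  "every"
[0,2] PP  <  k=1
[2,3] S\PP  lex  "liked"
[0,3] S  <  k=2

[0,3] S   <
  [0,2] PP   <
    [0,1] "often" : NP
    [1,2] "every" : PP\NP
  [2,3] "liked" : S\PP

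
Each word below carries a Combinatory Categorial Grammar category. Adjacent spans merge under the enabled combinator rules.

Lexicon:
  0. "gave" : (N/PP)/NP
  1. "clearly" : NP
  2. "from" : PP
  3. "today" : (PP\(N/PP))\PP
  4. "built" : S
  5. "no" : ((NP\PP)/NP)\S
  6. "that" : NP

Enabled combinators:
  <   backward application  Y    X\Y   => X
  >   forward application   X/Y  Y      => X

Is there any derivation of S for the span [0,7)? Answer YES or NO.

NO

(N/PP)/NP NP PP (PP\(N/PP))\PP S ((NP\PP)/NP)\S NP
CKY chart[0,7] = {NP}; S ∉ chart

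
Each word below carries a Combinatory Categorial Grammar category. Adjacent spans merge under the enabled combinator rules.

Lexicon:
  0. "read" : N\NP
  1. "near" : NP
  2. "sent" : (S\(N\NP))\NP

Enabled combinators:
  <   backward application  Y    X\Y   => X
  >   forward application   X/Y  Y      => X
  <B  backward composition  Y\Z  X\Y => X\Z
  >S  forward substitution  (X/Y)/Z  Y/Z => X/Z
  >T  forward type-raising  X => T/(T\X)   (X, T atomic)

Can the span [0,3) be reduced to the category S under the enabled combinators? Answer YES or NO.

[0,3] S   <
  [0,1] "read" : N\NP
  [1,3] S\(N\NP)   <
    [1,2] "near" : NP
    [2,3] "sent" : (S\(N\NP))\NP

YES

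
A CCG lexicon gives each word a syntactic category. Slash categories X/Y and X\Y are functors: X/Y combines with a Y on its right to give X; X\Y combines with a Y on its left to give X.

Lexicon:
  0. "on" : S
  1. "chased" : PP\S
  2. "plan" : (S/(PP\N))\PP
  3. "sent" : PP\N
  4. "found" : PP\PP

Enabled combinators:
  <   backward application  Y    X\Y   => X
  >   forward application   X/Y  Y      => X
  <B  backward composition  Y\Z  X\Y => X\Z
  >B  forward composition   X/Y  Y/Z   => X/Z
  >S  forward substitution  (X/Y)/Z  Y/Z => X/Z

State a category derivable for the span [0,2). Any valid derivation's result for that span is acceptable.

PP

[0,5] S   >
  [0,3] S/(PP\N)   <
    [0,2] PP   <
      [0,1] "on" : S
      [1,2] "chased" : PP\S
    [2,3] "plan" : (S/(PP\N))\PP
  [3,5] PP\N   <B
    [3,4] "sent" : PP\N
    [4,5] "found" : PP\PP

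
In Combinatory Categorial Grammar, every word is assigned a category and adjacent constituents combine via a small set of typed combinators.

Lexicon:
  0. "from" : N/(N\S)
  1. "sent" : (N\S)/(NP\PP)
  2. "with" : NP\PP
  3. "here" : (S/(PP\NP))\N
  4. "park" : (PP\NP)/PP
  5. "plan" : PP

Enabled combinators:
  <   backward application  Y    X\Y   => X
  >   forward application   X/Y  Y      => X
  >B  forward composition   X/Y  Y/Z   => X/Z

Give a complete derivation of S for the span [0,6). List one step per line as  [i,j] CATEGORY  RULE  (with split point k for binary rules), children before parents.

[0,1] N/(N\S)  lex  "from"
[1,2] (N\S)/(NP\PP)  lex  "sent"
[2,3] NP\PP  lex  "with"
[1,3] N\S  >  k=2
[0,3] N  >  k=1
[3,4] (S/(PP\NP))\N  lex  "here"
[0,4] S/(PP\NP)  <  k=3
[4,5] (PP\NP)/PP  lex  "park"
[5,6] PP  lex  "plan"
[4,6] PP\NP  >  k=5
[0,6] S  >  k=4

[0,6] S   >
  [0,4] S/(PP\NP)   <
    [0,3] N   >
      [0,1] "from" : N/(N\S)
      [1,3] N\S   >
        [1,2] "sent" : (N\S)/(NP\PP)
        [2,3] "with" : NP\PP
    [3,4] "here" : (S/(PP\NP))\N
  [4,6] PP\NP   >
    [4,5] "park" : (PP\NP)/PP
    [5,6] "plan" : PP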